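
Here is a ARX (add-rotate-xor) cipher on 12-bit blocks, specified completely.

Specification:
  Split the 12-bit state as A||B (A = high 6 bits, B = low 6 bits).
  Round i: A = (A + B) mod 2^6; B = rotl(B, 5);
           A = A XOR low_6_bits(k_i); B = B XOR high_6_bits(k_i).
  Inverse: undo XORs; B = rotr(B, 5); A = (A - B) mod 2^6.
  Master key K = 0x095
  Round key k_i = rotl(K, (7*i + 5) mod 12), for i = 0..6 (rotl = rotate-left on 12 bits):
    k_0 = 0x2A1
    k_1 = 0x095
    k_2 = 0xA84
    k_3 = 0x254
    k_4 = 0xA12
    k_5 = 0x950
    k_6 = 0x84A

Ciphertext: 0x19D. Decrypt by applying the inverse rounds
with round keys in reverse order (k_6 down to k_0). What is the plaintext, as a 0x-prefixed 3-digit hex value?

s_0 = ciphertext = 0x19D
s_1 = InvRound(s_0, k_6) = 0x4F9
s_2 = InvRound(s_1, k_5) = 0x2F8
s_3 = InvRound(s_2, k_4) = 0xE60
s_4 = InvRound(s_3, k_3) = 0x693
s_5 = InvRound(s_4, k_2) = 0xAF3
s_6 = InvRound(s_5, k_1) = 0x6E3
s_7 = InvRound(s_6, k_0) = 0x9D3

0x9D3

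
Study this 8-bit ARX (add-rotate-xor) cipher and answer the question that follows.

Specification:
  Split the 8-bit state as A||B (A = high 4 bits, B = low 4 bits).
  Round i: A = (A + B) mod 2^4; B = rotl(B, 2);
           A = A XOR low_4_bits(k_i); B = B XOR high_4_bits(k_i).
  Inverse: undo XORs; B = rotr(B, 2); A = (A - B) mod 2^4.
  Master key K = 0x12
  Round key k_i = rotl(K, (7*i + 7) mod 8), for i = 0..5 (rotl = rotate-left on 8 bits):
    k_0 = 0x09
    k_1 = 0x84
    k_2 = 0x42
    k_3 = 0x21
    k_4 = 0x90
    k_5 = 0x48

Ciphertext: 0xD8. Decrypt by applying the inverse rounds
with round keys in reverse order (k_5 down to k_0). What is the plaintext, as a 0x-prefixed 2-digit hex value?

0xC1

s_0 = ciphertext = 0xD8
s_1 = InvRound(s_0, k_5) = 0x23
s_2 = InvRound(s_1, k_4) = 0x8A
s_3 = InvRound(s_2, k_3) = 0x72
s_4 = InvRound(s_3, k_2) = 0xC9
s_5 = InvRound(s_4, k_1) = 0x44
s_6 = InvRound(s_5, k_0) = 0xC1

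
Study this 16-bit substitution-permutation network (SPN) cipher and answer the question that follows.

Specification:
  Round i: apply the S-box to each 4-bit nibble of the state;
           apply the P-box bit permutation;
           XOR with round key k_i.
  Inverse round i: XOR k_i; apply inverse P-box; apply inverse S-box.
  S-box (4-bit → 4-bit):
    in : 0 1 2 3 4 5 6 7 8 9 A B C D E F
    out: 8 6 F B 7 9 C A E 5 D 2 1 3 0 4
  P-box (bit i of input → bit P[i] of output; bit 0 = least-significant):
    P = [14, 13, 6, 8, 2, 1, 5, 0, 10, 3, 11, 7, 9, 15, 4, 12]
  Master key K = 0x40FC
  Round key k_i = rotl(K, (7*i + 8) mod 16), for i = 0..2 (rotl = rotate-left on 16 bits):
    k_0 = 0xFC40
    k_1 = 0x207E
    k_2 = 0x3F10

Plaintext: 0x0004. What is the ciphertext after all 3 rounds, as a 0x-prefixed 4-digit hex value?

s_0 = plaintext = 0x0004
s_1 = Round(s_0, k_0) = 0x8C81
s_2 = Round(s_1, k_1) = 0x940D
s_3 = Round(s_2, k_2) = 0x5109

0x5109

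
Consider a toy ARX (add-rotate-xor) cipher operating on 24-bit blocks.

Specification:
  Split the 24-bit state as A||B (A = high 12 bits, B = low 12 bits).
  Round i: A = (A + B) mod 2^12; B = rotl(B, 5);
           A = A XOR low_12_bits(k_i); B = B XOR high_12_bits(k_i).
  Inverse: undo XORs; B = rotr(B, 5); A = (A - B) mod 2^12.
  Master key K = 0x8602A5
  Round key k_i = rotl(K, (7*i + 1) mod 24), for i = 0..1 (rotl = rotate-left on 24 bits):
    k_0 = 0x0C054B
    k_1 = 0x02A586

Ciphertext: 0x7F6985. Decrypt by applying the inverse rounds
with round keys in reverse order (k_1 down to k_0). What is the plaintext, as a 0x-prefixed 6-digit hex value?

s_0 = ciphertext = 0x7F6985
s_1 = InvRound(s_0, k_1) = 0xAA37CD
s_2 = InvRound(s_1, k_0) = 0x9306B8

0x9306B8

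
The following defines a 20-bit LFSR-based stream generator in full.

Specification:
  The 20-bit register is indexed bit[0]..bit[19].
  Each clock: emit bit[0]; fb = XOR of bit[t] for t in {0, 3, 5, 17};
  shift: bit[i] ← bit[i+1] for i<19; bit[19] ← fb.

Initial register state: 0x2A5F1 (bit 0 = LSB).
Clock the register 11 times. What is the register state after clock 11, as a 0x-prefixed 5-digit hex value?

0xA5254

reg_0 = 0x2A5F1
clock 1: out=1, reg = 0x952F8
clock 2: out=0, reg = 0x4A97C
clock 3: out=0, reg = 0x254BE
clock 4: out=0, reg = 0x92A5F
clock 5: out=1, reg = 0x4952F
clock 6: out=1, reg = 0xA4A97
clock 7: out=1, reg = 0x5254B
clock 8: out=1, reg = 0x292A5
clock 9: out=1, reg = 0x94952
clock 10: out=0, reg = 0x4A4A9
clock 11: out=1, reg = 0xA5254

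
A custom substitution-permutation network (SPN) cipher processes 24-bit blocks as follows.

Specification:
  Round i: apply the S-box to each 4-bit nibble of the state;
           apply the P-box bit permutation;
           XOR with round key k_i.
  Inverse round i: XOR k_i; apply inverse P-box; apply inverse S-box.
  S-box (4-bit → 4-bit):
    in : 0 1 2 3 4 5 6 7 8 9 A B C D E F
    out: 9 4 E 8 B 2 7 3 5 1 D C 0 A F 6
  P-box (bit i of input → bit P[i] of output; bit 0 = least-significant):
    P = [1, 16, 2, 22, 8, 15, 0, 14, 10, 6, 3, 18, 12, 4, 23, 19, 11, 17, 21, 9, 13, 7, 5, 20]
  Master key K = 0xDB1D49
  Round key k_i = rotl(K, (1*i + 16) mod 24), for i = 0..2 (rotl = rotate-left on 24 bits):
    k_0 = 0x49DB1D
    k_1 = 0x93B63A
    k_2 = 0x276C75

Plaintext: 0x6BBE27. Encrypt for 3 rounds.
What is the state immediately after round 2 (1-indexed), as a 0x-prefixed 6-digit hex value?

s_0 = plaintext = 0x6BBE27
s_1 = Round(s_0, k_0) = 0xE43DF6
s_2 = Round(s_1, k_1) = 0x8C1CDD
s_3 = Round(s_2, k_2) = 0xE68C55

0x8C1CDD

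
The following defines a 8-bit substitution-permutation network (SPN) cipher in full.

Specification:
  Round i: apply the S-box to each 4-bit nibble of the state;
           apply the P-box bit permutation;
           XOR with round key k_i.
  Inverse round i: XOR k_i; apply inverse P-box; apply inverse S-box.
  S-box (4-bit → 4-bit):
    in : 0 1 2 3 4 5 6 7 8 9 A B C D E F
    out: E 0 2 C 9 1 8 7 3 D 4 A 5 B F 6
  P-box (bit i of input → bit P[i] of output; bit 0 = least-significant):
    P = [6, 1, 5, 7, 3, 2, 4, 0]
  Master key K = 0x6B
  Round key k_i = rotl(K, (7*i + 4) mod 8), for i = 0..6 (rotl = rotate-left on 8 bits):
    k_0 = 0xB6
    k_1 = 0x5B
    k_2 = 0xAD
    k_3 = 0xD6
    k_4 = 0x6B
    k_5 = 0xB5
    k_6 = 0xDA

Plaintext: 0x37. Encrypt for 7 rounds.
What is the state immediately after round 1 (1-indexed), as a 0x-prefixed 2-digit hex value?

0xC5

s_0 = plaintext = 0x37
s_1 = Round(s_0, k_0) = 0xC5
s_2 = Round(s_1, k_1) = 0x03
s_3 = Round(s_2, k_2) = 0x18
s_4 = Round(s_3, k_3) = 0x94
s_5 = Round(s_4, k_4) = 0xB2
s_6 = Round(s_5, k_5) = 0xB2
s_7 = Round(s_6, k_6) = 0xDD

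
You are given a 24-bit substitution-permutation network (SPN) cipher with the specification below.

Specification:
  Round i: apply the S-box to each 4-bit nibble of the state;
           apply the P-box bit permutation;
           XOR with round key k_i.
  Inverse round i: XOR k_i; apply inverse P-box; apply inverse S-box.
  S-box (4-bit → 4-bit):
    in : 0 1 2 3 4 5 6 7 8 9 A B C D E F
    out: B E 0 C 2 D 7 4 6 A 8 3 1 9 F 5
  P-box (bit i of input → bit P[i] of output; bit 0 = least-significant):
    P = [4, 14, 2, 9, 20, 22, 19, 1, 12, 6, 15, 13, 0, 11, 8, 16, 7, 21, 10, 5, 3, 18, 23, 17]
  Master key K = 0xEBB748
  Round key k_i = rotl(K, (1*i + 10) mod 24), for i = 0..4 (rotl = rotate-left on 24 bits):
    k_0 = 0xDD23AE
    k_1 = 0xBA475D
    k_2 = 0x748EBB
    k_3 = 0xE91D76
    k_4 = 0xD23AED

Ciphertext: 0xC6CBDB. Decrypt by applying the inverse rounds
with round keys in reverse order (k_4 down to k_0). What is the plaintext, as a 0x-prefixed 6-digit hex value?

0x721DC3

s_0 = ciphertext = 0xC6CBDB
s_1 = InvRound(s_0, k_4) = 0x4A75D6
s_2 = InvRound(s_1, k_3) = 0x309A24
s_3 = InvRound(s_2, k_2) = 0xBFCC9F
s_4 = InvRound(s_3, k_1) = 0x4C18AA
s_5 = InvRound(s_4, k_0) = 0x721DC3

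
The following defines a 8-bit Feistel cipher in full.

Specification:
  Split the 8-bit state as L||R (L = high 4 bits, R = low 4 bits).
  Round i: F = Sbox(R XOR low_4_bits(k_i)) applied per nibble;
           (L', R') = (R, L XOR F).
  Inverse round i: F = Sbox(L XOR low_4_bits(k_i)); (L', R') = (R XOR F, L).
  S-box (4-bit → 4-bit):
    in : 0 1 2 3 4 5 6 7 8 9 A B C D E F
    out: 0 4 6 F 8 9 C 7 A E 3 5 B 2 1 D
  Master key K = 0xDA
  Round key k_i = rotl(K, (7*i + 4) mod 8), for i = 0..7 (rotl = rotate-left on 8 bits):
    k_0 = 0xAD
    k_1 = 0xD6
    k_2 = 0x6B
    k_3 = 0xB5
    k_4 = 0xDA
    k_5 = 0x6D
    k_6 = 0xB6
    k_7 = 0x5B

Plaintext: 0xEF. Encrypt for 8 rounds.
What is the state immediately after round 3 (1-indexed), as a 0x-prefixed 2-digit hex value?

0xE1

s_0 = plaintext = 0xEF
s_1 = Round(s_0, k_0) = 0xF8
s_2 = Round(s_1, k_1) = 0x8E
s_3 = Round(s_2, k_2) = 0xE1
s_4 = Round(s_3, k_3) = 0x16
s_5 = Round(s_4, k_4) = 0x6A
s_6 = Round(s_5, k_5) = 0xA1
s_7 = Round(s_6, k_6) = 0x1D
s_8 = Round(s_7, k_7) = 0xDD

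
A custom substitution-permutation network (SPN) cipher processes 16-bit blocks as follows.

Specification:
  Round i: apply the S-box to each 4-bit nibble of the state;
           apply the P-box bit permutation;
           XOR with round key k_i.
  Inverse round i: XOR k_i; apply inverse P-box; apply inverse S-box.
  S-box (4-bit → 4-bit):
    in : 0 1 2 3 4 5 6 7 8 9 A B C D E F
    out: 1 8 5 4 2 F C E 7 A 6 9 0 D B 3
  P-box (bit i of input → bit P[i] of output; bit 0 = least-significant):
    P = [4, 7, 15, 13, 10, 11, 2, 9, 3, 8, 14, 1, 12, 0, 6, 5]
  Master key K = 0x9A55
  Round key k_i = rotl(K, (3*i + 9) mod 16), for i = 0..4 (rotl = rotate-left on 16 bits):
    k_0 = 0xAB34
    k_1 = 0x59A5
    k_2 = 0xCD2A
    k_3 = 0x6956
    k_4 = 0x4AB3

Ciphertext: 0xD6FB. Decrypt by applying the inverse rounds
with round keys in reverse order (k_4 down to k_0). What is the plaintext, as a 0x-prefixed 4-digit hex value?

0x23A7

s_0 = ciphertext = 0xD6FB
s_1 = InvRound(s_0, k_4) = 0x20F3
s_2 = InvRound(s_1, k_3) = 0x9AA4
s_3 = InvRound(s_2, k_2) = 0x05D4
s_4 = InvRound(s_3, k_1) = 0x53F0
s_5 = InvRound(s_4, k_0) = 0x23A7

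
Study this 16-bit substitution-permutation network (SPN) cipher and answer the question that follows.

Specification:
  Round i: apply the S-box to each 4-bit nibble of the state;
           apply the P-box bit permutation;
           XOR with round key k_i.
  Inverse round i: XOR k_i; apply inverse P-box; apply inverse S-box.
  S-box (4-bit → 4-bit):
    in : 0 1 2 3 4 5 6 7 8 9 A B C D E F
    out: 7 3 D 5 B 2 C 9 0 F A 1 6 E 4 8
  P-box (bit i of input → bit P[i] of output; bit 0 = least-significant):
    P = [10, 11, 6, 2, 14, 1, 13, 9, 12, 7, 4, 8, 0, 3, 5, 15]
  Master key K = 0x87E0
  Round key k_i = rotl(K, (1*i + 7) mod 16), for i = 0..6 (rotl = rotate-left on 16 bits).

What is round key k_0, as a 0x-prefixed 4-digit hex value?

K = 0x87E0
k_0 = rotl(K, (1*0+7) mod 16) = rotl(K, 7) = 0xF043

0xF043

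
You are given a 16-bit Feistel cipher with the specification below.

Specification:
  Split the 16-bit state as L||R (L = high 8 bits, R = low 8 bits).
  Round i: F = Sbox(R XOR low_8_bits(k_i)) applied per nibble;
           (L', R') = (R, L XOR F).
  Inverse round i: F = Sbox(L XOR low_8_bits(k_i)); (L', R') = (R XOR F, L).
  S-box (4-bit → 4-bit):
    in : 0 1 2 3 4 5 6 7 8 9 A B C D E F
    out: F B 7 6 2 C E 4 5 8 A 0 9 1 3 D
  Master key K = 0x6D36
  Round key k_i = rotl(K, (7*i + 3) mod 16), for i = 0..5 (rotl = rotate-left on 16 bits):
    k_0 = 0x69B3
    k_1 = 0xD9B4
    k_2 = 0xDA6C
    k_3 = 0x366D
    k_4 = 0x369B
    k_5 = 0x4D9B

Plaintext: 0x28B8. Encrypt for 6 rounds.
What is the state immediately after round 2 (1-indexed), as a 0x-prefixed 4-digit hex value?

s_0 = plaintext = 0x28B8
s_1 = Round(s_0, k_0) = 0xB8D8
s_2 = Round(s_1, k_1) = 0xD851
s_3 = Round(s_2, k_2) = 0x51B9
s_4 = Round(s_3, k_3) = 0xB943
s_5 = Round(s_4, k_4) = 0x43AC
s_6 = Round(s_5, k_5) = 0xAC27

0xD851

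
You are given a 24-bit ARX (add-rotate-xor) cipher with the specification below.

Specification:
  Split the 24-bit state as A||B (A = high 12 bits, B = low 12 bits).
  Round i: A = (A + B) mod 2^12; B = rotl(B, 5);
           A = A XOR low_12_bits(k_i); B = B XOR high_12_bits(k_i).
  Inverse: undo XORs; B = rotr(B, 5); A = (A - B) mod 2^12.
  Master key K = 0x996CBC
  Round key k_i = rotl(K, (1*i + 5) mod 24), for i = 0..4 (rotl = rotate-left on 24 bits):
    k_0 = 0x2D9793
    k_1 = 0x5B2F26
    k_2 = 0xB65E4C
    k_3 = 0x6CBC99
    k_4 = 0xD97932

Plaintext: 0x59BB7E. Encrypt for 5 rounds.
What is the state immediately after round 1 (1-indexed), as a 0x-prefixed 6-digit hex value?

0x68AD0F

s_0 = plaintext = 0x59BB7E
s_1 = Round(s_0, k_0) = 0x68AD0F
s_2 = Round(s_1, k_1) = 0xCBF448
s_3 = Round(s_2, k_2) = 0xF4B26D
s_4 = Round(s_3, k_3) = 0xD21B6F
s_5 = Round(s_4, k_4) = 0x1A2061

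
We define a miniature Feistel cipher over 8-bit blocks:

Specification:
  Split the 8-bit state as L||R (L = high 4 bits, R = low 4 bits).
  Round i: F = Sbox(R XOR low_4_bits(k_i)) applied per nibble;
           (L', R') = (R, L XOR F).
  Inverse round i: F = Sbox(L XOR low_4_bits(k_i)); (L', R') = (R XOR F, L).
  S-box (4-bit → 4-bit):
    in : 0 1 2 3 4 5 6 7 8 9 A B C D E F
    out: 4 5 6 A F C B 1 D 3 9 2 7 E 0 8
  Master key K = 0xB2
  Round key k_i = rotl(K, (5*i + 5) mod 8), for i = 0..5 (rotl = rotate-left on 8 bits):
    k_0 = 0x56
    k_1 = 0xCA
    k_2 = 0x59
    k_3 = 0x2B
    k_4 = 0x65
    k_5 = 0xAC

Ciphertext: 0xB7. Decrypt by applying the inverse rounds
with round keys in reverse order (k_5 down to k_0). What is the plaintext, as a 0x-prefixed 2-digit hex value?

0x4B

s_0 = ciphertext = 0xB7
s_1 = InvRound(s_0, k_5) = 0x6B
s_2 = InvRound(s_1, k_4) = 0x16
s_3 = InvRound(s_2, k_3) = 0xF1
s_4 = InvRound(s_3, k_2) = 0xAF
s_5 = InvRound(s_4, k_1) = 0xBA
s_6 = InvRound(s_5, k_0) = 0x4B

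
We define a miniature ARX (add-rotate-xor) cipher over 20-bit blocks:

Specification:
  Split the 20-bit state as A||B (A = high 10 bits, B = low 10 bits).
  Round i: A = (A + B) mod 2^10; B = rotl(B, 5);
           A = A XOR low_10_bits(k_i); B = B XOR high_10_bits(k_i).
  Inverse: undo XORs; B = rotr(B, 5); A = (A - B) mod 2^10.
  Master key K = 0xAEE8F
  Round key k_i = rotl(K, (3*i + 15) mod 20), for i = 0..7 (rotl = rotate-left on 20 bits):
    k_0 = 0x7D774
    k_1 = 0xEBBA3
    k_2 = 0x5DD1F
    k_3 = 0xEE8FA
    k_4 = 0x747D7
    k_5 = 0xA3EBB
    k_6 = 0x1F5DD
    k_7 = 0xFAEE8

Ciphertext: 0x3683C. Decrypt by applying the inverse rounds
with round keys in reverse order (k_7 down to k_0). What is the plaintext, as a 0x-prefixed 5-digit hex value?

0x37085

s_0 = ciphertext = 0x3683C
s_1 = InvRound(s_0, k_7) = 0xCD2FE
s_2 = InvRound(s_1, k_6) = 0x9D474
s_3 = InvRound(s_2, k_5) = 0x55F77
s_4 = InvRound(s_3, k_4) = 0x6ACD5
s_5 = InvRound(s_4, k_3) = 0xD59FB
s_6 = InvRound(s_5, k_2) = 0x31584
s_7 = InvRound(s_6, k_1) = 0x85551
s_8 = InvRound(s_7, k_0) = 0x37085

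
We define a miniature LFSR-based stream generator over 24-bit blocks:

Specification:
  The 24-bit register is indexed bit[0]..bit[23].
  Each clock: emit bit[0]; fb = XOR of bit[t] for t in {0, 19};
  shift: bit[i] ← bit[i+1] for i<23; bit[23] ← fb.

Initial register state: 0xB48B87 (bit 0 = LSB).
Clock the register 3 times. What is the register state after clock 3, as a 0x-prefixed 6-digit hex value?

reg_0 = 0xB48B87
clock 1: out=1, reg = 0xDA45C3
clock 2: out=1, reg = 0x6D22E1
clock 3: out=1, reg = 0x369170

0x369170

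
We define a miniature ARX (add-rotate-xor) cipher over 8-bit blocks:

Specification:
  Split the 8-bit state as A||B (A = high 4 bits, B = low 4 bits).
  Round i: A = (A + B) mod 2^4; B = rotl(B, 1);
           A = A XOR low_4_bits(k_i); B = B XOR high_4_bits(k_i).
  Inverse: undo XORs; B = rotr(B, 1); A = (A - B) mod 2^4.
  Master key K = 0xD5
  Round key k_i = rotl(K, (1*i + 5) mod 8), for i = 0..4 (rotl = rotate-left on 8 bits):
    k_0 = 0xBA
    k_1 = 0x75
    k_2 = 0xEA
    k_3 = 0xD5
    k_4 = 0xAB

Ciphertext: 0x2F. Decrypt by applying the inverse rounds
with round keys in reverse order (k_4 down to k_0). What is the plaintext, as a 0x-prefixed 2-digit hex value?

s_0 = ciphertext = 0x2F
s_1 = InvRound(s_0, k_4) = 0xFA
s_2 = InvRound(s_1, k_3) = 0xFB
s_3 = InvRound(s_2, k_2) = 0xBA
s_4 = InvRound(s_3, k_1) = 0x0E
s_5 = InvRound(s_4, k_0) = 0x0A

0x0A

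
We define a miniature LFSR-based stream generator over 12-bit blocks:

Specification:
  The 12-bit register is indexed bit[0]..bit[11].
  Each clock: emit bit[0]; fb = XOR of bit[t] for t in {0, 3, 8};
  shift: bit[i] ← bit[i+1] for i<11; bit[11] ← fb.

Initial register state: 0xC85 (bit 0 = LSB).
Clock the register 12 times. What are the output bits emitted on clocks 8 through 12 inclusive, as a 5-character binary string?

10011

reg_0 = 0xC85
clock 1: out=1, reg = 0xE42
clock 2: out=0, reg = 0x721
clock 3: out=1, reg = 0x390
clock 4: out=0, reg = 0x9C8
clock 5: out=0, reg = 0x4E4
clock 6: out=0, reg = 0x272
clock 7: out=0, reg = 0x139
clock 8: out=1, reg = 0x89C
clock 9: out=0, reg = 0xC4E
clock 10: out=0, reg = 0xE27
clock 11: out=1, reg = 0xF13
clock 12: out=1, reg = 0x789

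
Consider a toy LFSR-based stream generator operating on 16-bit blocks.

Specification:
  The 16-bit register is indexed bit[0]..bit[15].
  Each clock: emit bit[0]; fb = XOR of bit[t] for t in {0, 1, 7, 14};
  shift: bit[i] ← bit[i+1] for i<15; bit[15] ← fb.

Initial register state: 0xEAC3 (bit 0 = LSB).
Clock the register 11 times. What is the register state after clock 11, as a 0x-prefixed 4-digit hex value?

reg_0 = 0xEAC3
clock 1: out=1, reg = 0x7561
clock 2: out=1, reg = 0x3AB0
clock 3: out=0, reg = 0x9D58
clock 4: out=0, reg = 0x4EAC
clock 5: out=0, reg = 0x2756
clock 6: out=0, reg = 0x93AB
clock 7: out=1, reg = 0xC9D5
clock 8: out=1, reg = 0xE4EA
clock 9: out=0, reg = 0xF275
clock 10: out=1, reg = 0x793A
clock 11: out=0, reg = 0x3C9D

0x3C9D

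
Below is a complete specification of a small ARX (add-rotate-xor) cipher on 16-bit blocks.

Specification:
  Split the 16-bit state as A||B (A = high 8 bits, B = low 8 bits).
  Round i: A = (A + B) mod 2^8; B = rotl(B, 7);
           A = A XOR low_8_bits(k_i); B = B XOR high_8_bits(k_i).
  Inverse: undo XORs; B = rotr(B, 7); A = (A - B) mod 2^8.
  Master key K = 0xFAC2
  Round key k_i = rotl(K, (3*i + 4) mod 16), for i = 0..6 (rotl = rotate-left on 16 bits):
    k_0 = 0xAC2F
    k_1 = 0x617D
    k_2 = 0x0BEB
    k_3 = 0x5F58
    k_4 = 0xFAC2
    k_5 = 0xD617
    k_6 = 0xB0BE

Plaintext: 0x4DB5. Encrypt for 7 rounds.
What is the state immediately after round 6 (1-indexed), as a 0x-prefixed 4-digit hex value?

0x1CB8

s_0 = plaintext = 0x4DB5
s_1 = Round(s_0, k_0) = 0x2D76
s_2 = Round(s_1, k_1) = 0xDE5A
s_3 = Round(s_2, k_2) = 0xD326
s_4 = Round(s_3, k_3) = 0xA14C
s_5 = Round(s_4, k_4) = 0x2FDC
s_6 = Round(s_5, k_5) = 0x1CB8
s_7 = Round(s_6, k_6) = 0x6AEC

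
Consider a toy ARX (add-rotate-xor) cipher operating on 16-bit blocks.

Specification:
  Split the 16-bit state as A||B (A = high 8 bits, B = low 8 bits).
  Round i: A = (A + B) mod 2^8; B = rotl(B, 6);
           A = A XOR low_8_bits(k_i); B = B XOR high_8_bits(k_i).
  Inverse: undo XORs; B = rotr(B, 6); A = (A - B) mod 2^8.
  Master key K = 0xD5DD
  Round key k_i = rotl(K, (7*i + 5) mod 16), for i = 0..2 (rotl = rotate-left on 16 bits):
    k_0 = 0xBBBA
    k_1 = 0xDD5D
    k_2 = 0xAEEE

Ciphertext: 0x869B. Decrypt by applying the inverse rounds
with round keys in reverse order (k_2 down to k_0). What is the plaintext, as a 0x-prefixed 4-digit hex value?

0xA17E

s_0 = ciphertext = 0x869B
s_1 = InvRound(s_0, k_2) = 0x94D4
s_2 = InvRound(s_1, k_1) = 0xA524
s_3 = InvRound(s_2, k_0) = 0xA17E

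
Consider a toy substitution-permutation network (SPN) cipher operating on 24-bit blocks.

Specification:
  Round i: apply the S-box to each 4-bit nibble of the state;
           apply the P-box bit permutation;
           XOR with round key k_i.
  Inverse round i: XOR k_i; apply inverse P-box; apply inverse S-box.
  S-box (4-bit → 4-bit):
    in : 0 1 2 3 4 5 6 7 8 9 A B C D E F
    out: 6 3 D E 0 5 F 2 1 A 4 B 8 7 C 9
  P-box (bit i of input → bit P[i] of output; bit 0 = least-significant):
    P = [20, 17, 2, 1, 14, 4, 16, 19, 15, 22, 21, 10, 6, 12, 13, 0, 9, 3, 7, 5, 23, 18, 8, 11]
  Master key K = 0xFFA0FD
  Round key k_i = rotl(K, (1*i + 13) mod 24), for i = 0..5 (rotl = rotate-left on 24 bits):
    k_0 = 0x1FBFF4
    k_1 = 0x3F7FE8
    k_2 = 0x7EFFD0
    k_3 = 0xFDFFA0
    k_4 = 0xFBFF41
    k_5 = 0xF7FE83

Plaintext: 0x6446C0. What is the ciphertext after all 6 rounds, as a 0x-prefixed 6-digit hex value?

0xEB6DFB

s_0 = plaintext = 0x6446C0
s_1 = Round(s_0, k_0) = 0xF132F0
s_2 = Round(s_1, k_1) = 0x9581E5
s_3 = Round(s_2, k_2) = 0x237514
s_4 = Round(s_3, k_3) = 0x5D2618
s_5 = Round(s_4, k_4) = 0x0B1898
s_6 = Round(s_5, k_5) = 0xEB6DFB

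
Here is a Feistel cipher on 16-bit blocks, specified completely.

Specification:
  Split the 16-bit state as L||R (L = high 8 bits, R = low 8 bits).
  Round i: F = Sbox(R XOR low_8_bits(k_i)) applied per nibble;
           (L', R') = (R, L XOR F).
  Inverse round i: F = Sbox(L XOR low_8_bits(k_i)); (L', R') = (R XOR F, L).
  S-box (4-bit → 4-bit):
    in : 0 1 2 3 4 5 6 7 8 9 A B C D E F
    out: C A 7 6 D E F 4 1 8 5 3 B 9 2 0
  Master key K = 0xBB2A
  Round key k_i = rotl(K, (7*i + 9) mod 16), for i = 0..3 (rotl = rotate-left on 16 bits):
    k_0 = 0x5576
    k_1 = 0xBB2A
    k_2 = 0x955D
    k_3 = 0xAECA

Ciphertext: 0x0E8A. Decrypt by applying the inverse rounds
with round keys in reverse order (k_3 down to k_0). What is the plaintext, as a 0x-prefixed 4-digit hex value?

s_0 = ciphertext = 0x0E8A
s_1 = InvRound(s_0, k_3) = 0x370E
s_2 = InvRound(s_1, k_2) = 0xFB37
s_3 = InvRound(s_2, k_1) = 0xADFB
s_4 = InvRound(s_3, k_0) = 0x68AD

0x68AD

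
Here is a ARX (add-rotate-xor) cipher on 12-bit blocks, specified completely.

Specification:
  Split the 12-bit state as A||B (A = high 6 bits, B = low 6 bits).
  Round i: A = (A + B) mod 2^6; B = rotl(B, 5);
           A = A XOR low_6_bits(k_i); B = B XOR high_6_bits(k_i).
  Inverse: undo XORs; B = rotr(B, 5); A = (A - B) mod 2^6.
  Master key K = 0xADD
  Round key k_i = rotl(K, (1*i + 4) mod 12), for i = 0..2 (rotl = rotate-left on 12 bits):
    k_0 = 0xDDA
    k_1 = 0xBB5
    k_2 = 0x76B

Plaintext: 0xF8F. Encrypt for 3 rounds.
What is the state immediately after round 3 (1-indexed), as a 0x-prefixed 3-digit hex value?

0x4CE

s_0 = plaintext = 0xF8F
s_1 = Round(s_0, k_0) = 0x5D0
s_2 = Round(s_1, k_1) = 0x4A6
s_3 = Round(s_2, k_2) = 0x4CE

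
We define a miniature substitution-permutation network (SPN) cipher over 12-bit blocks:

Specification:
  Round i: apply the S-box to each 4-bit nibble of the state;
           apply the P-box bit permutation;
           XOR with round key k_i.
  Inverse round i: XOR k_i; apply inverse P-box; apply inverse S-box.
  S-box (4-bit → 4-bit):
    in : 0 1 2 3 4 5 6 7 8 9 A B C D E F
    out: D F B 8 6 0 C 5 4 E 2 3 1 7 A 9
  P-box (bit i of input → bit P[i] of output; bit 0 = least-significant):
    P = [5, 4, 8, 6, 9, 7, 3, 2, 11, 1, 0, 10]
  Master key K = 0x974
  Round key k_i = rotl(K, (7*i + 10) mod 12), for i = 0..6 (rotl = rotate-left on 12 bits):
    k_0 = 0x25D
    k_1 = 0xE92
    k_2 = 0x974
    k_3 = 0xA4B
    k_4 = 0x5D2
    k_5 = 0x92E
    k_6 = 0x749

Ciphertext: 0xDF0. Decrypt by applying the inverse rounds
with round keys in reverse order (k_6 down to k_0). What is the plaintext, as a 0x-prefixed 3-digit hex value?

s_0 = ciphertext = 0xDF0
s_1 = InvRound(s_0, k_6) = 0x7DB
s_2 = InvRound(s_1, k_5) = 0x022
s_3 = InvRound(s_2, k_4) = 0x3A1
s_4 = InvRound(s_3, k_3) = 0xB40
s_5 = InvRound(s_4, k_2) = 0x5FB
s_6 = InvRound(s_5, k_1) = 0x770
s_7 = InvRound(s_6, k_0) = 0x667

0x667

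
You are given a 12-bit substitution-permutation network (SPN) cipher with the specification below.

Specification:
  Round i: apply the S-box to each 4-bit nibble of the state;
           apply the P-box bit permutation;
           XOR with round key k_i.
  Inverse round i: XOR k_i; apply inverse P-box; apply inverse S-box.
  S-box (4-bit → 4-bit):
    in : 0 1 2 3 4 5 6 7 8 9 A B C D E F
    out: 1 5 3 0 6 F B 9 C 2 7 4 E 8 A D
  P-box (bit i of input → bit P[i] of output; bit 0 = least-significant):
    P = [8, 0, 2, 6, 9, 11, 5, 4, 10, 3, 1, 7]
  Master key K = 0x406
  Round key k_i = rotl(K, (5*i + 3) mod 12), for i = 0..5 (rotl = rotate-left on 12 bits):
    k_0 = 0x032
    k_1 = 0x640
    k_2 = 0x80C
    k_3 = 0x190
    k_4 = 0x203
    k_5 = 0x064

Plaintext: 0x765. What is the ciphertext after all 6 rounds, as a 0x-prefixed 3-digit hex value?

0x5F1

s_0 = plaintext = 0x765
s_1 = Round(s_0, k_0) = 0xFE7
s_2 = Round(s_1, k_1) = 0xB92
s_3 = Round(s_2, k_2) = 0x10F
s_4 = Round(s_3, k_3) = 0x6D6
s_5 = Round(s_4, k_4) = 0x7DA
s_6 = Round(s_5, k_5) = 0x5F1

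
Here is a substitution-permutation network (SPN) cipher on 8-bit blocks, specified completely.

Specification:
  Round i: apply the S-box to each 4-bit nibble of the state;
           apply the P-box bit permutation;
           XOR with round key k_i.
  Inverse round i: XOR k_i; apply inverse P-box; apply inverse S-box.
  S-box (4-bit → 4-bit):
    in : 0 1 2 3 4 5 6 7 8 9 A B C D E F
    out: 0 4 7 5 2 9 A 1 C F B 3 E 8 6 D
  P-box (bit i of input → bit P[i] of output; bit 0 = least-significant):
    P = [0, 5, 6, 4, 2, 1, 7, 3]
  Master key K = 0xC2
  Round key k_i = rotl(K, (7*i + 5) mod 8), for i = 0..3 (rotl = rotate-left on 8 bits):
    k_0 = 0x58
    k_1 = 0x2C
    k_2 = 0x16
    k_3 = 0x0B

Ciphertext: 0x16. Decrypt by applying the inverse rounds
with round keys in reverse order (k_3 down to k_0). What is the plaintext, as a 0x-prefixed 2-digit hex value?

s_0 = ciphertext = 0x16
s_1 = InvRound(s_0, k_3) = 0x55
s_2 = InvRound(s_1, k_2) = 0x43
s_3 = InvRound(s_2, k_1) = 0xA2
s_4 = InvRound(s_3, k_0) = 0xCC

0xCC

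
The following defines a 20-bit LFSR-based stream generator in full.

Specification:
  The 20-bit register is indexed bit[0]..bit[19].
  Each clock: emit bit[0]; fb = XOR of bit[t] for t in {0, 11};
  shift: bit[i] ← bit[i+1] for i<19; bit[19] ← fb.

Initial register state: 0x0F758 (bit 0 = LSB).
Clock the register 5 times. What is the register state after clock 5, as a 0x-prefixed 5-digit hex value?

0x307BA

reg_0 = 0x0F758
clock 1: out=0, reg = 0x07BAC
clock 2: out=0, reg = 0x83DD6
clock 3: out=0, reg = 0xC1EEB
clock 4: out=1, reg = 0x60F75
clock 5: out=1, reg = 0x307BA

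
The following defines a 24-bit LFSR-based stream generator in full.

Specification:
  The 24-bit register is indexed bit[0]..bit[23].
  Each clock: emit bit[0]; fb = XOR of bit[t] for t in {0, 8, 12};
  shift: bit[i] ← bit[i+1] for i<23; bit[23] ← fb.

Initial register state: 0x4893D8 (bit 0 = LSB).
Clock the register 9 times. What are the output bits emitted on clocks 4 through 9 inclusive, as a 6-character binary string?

reg_0 = 0x4893D8
clock 1: out=0, reg = 0x2449EC
clock 2: out=0, reg = 0x9224F6
clock 3: out=0, reg = 0x49127B
clock 4: out=1, reg = 0x24893D
clock 5: out=1, reg = 0x12449E
clock 6: out=0, reg = 0x09224F
clock 7: out=1, reg = 0x849127
clock 8: out=1, reg = 0xC24893
clock 9: out=1, reg = 0xE12449

110111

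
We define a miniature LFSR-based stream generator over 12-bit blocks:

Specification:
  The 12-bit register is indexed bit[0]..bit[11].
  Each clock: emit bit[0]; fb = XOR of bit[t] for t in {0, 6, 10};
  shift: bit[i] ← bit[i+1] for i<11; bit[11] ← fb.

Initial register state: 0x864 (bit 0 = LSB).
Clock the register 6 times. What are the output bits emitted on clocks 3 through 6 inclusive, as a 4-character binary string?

1001

reg_0 = 0x864
clock 1: out=0, reg = 0xC32
clock 2: out=0, reg = 0xE19
clock 3: out=1, reg = 0x70C
clock 4: out=0, reg = 0xB86
clock 5: out=0, reg = 0x5C3
clock 6: out=1, reg = 0xAE1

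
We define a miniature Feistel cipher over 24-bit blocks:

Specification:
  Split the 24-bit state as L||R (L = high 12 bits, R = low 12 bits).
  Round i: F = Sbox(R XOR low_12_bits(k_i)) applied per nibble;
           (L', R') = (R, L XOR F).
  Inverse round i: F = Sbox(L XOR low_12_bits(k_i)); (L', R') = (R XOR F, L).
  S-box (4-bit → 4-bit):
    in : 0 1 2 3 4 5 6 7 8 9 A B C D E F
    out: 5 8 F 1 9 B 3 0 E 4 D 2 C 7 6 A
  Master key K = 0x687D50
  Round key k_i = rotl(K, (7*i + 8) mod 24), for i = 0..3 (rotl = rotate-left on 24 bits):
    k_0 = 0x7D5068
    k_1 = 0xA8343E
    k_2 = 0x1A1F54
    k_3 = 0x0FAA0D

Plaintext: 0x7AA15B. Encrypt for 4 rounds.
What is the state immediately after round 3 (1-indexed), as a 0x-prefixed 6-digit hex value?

0x3B03D2

s_0 = plaintext = 0x7AA15B
s_1 = Round(s_0, k_0) = 0x15BFBB
s_2 = Round(s_1, k_1) = 0xFBB3B0
s_3 = Round(s_2, k_2) = 0x3B03D2
s_4 = Round(s_3, k_3) = 0x3D27CA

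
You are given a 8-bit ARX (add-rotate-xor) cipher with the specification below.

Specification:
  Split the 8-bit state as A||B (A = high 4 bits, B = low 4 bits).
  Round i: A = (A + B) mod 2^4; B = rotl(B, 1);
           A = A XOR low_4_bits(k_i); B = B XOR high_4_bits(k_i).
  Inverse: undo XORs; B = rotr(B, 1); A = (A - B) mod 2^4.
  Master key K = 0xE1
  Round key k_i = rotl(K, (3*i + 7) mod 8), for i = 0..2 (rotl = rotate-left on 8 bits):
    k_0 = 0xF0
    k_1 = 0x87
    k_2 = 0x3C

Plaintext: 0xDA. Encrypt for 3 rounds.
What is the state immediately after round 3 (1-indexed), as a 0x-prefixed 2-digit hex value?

s_0 = plaintext = 0xDA
s_1 = Round(s_0, k_0) = 0x7A
s_2 = Round(s_1, k_1) = 0x6D
s_3 = Round(s_2, k_2) = 0xF8

0xF8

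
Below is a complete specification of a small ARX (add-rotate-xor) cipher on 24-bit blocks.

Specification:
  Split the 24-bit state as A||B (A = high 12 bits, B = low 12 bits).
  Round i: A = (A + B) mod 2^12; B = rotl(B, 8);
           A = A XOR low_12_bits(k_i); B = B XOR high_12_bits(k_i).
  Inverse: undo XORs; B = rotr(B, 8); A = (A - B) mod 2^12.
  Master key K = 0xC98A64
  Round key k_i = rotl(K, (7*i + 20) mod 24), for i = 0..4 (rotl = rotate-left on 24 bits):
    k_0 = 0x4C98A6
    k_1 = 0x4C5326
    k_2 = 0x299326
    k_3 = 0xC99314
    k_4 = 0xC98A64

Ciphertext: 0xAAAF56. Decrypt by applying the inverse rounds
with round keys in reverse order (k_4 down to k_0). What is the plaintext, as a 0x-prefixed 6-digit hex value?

0xB3CCE1

s_0 = ciphertext = 0xAAAF56
s_1 = InvRound(s_0, k_4) = 0x3EBCE3
s_2 = InvRound(s_1, k_3) = 0x95F7A0
s_3 = InvRound(s_2, k_2) = 0x6E4395
s_4 = InvRound(s_3, k_1) = 0x0BB507
s_5 = InvRound(s_4, k_0) = 0xB3CCE1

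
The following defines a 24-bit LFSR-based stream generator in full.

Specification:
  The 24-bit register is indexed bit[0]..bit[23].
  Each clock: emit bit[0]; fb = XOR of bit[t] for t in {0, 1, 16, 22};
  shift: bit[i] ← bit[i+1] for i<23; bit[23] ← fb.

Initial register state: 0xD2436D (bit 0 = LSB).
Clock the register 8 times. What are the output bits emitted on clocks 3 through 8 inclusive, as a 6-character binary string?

110110

reg_0 = 0xD2436D
clock 1: out=1, reg = 0x6921B6
clock 2: out=0, reg = 0xB490DB
clock 3: out=1, reg = 0x5A486D
clock 4: out=1, reg = 0x2D2436
clock 5: out=0, reg = 0x16921B
clock 6: out=1, reg = 0x0B490D
clock 7: out=1, reg = 0x05A486
clock 8: out=0, reg = 0x02D243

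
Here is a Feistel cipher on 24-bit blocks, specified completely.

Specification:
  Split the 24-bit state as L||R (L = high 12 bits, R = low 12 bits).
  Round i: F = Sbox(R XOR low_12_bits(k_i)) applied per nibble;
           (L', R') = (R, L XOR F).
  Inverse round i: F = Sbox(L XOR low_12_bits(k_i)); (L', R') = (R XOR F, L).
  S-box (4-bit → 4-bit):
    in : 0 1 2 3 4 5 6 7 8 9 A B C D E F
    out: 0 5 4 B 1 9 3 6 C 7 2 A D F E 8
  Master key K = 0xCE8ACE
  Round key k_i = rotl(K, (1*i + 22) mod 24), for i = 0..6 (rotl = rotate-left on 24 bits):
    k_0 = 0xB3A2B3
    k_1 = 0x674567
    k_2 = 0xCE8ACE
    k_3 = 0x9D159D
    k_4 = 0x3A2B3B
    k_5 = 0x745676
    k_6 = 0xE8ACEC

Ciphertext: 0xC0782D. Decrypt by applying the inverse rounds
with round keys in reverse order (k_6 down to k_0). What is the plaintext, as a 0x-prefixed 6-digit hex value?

s_0 = ciphertext = 0xC0782D
s_1 = InvRound(s_0, k_6) = 0x8C7C07
s_2 = InvRound(s_1, k_5) = 0x2A28C7
s_3 = InvRound(s_2, k_4) = 0xFB02A2
s_4 = InvRound(s_3, k_3) = 0x0EDFB0
s_5 = InvRound(s_4, k_2) = 0xDFB0ED
s_6 = InvRound(s_5, k_1) = 0xC90DFB
s_7 = InvRound(s_6, k_0) = 0x3B0C90

0x3B0C90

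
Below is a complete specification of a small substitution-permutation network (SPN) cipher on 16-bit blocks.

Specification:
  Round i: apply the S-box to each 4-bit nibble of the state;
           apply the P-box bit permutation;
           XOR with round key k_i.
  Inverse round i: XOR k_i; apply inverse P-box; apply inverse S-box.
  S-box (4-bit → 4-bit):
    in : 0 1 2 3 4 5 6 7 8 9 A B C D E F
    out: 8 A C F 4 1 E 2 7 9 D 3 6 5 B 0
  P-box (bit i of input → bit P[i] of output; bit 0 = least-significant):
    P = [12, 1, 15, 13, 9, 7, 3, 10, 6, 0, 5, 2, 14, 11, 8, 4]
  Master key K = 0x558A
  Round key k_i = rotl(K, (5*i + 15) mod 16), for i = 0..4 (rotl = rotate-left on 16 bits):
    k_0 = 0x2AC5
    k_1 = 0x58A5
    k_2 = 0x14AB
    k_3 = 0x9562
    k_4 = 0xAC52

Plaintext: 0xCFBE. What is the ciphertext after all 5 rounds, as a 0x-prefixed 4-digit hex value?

0xEF16

s_0 = plaintext = 0xCFBE
s_1 = Round(s_0, k_0) = 0x1147
s_2 = Round(s_1, k_1) = 0x50BA
s_3 = Round(s_2, k_2) = 0xE62F
s_4 = Round(s_3, k_3) = 0xD95F
s_5 = Round(s_4, k_4) = 0xEF16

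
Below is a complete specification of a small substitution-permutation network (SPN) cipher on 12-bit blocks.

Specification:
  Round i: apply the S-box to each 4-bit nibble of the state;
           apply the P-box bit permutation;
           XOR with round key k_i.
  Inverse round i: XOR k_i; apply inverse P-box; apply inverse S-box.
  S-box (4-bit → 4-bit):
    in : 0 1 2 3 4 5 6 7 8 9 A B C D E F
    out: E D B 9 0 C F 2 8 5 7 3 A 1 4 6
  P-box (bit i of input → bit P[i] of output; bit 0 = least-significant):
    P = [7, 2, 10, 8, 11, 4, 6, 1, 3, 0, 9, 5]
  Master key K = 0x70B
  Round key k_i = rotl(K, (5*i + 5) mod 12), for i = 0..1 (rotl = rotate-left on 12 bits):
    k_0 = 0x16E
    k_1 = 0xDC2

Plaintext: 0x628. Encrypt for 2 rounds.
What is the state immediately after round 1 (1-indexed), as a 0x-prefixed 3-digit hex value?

s_0 = plaintext = 0x628
s_1 = Round(s_0, k_0) = 0xA55
s_2 = Round(s_1, k_1) = 0xA89

0xA55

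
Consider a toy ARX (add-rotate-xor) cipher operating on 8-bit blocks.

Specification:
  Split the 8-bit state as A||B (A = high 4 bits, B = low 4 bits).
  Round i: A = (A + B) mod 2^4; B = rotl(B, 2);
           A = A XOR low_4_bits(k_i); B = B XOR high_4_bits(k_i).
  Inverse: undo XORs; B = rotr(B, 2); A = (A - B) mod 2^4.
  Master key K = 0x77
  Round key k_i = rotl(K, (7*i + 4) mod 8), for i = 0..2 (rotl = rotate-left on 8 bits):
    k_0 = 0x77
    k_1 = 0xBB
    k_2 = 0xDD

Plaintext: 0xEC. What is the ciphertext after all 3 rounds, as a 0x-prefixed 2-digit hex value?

0x97

s_0 = plaintext = 0xEC
s_1 = Round(s_0, k_0) = 0xD4
s_2 = Round(s_1, k_1) = 0xAA
s_3 = Round(s_2, k_2) = 0x97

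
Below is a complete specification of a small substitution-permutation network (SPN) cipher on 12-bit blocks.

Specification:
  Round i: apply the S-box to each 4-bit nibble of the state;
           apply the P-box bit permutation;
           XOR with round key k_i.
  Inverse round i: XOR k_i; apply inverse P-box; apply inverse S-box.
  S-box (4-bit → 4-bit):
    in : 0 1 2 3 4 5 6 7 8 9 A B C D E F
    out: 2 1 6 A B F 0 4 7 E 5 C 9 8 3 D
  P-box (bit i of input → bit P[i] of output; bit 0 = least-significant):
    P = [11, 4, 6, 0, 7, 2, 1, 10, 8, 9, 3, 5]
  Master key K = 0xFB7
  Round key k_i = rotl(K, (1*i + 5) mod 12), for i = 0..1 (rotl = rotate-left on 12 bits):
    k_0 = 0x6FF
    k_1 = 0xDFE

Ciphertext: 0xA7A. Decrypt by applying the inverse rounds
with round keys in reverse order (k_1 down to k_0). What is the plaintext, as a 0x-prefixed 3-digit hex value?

0xB14

s_0 = ciphertext = 0xA7A
s_1 = InvRound(s_0, k_1) = 0xE46
s_2 = InvRound(s_1, k_0) = 0xB14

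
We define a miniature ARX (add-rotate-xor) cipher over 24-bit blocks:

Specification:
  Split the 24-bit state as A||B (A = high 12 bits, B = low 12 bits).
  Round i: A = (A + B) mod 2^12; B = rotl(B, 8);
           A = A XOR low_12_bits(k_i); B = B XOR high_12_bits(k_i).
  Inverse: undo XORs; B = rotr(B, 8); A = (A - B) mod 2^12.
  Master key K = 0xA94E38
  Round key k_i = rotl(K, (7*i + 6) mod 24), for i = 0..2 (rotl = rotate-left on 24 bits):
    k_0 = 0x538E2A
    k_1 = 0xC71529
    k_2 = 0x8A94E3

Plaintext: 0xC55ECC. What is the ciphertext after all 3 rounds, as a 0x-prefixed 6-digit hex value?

s_0 = plaintext = 0xC55ECC
s_1 = Round(s_0, k_0) = 0x50B9D4
s_2 = Round(s_1, k_1) = 0xBF68EC
s_3 = Round(s_2, k_2) = 0x001427

0x001427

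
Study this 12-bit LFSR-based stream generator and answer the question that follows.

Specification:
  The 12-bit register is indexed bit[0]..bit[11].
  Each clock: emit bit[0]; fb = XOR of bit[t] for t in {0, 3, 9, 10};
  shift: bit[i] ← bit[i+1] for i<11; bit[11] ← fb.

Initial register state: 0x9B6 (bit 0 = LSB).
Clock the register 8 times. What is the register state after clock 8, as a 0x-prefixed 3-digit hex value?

0xCE9

reg_0 = 0x9B6
clock 1: out=0, reg = 0x4DB
clock 2: out=1, reg = 0xA6D
clock 3: out=1, reg = 0xD36
clock 4: out=0, reg = 0xE9B
clock 5: out=1, reg = 0x74D
clock 6: out=1, reg = 0x3A6
clock 7: out=0, reg = 0x9D3
clock 8: out=1, reg = 0xCE9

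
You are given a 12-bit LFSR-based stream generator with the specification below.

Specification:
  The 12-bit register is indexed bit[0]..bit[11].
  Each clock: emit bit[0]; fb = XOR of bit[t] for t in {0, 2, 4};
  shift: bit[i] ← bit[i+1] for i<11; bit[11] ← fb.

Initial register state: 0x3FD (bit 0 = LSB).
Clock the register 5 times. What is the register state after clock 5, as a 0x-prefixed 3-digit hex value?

0xE9F

reg_0 = 0x3FD
clock 1: out=1, reg = 0x9FE
clock 2: out=0, reg = 0x4FF
clock 3: out=1, reg = 0xA7F
clock 4: out=1, reg = 0xD3F
clock 5: out=1, reg = 0xE9F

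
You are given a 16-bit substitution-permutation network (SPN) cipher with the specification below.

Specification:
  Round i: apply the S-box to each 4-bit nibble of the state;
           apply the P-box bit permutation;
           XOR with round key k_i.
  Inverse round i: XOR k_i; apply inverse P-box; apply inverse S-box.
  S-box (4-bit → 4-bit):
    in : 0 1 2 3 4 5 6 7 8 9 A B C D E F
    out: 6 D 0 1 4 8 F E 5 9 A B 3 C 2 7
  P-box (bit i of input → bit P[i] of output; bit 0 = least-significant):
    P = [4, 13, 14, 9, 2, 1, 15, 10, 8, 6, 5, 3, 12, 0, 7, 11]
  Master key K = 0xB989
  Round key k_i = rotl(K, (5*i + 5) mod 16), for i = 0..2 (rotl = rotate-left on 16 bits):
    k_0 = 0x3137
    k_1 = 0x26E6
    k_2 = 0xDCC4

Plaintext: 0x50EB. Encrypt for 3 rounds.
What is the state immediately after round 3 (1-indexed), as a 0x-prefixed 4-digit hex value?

0xE4ED

s_0 = plaintext = 0x50EB
s_1 = Round(s_0, k_0) = 0x1B45
s_2 = Round(s_1, k_1) = 0xBD2E
s_3 = Round(s_2, k_2) = 0xE4ED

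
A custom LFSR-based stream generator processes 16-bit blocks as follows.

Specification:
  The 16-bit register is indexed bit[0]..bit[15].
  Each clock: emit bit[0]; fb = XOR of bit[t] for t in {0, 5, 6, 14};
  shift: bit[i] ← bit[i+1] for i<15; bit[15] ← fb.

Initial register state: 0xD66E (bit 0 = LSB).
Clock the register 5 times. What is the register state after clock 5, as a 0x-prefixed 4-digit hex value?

0x5EB3

reg_0 = 0xD66E
clock 1: out=0, reg = 0xEB37
clock 2: out=1, reg = 0xF59B
clock 3: out=1, reg = 0x7ACD
clock 4: out=1, reg = 0xBD66
clock 5: out=0, reg = 0x5EB3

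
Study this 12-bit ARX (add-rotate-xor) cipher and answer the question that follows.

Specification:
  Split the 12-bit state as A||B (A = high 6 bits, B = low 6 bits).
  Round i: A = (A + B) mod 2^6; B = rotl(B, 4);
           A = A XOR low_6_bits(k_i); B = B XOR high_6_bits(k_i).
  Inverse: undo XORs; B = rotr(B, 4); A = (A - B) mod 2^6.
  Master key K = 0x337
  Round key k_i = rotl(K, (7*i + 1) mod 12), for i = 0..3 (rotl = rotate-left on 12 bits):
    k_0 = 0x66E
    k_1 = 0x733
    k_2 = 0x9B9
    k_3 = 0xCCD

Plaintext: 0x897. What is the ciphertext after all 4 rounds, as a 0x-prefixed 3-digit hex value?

s_0 = plaintext = 0x897
s_1 = Round(s_0, k_0) = 0x5EC
s_2 = Round(s_1, k_1) = 0xC17
s_3 = Round(s_2, k_2) = 0xF93
s_4 = Round(s_3, k_3) = 0x707

0x707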